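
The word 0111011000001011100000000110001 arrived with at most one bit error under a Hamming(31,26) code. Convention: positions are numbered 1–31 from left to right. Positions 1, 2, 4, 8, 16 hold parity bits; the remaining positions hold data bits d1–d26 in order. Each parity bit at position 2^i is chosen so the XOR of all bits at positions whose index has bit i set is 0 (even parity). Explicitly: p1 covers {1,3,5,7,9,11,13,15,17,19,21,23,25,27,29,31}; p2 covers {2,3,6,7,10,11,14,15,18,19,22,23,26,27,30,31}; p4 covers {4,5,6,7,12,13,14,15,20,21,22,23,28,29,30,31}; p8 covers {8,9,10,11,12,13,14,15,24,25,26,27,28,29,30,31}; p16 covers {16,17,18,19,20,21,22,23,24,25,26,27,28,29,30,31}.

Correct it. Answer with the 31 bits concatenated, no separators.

s1 (pos 1,3,5,7,9,11,13,15,17,19,21,23,25,27,29,31): 0⊕1⊕0⊕1⊕0⊕0⊕1⊕1⊕1⊕0⊕0⊕0⊕0⊕1⊕0⊕1 = 1
s2 (pos 2,3,6,7,10,11,14,15,18,19,22,23,26,27,30,31): 1⊕1⊕1⊕1⊕0⊕0⊕0⊕1⊕0⊕0⊕0⊕0⊕1⊕1⊕0⊕1 = 0
s4 (pos 4,5,6,7,12,13,14,15,20,21,22,23,28,29,30,31): 1⊕0⊕1⊕1⊕0⊕1⊕0⊕1⊕0⊕0⊕0⊕0⊕0⊕0⊕0⊕1 = 0
s8 (pos 8,9,10,11,12,13,14,15,24,25,26,27,28,29,30,31): 0⊕0⊕0⊕0⊕0⊕1⊕0⊕1⊕0⊕0⊕1⊕1⊕0⊕0⊕0⊕1 = 1
s16 (pos 16,17,18,19,20,21,22,23,24,25,26,27,28,29,30,31): 1⊕1⊕0⊕0⊕0⊕0⊕0⊕0⊕0⊕0⊕1⊕1⊕0⊕0⊕0⊕1 = 1
Syndrome s16…s1 = 11001 → error at position 25.
Flip position 25: 0111011000001011100000000110001 → 0111011000001011100000001110001

0111011000001011100000001110001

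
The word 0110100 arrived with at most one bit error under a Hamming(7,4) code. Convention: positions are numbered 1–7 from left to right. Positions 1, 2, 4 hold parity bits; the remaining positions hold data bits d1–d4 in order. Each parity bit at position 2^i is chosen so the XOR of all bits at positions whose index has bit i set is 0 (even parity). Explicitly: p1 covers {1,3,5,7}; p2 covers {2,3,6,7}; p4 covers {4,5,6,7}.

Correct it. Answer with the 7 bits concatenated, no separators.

0111100

s1 (pos 1,3,5,7): 0⊕1⊕1⊕0 = 0
s2 (pos 2,3,6,7): 1⊕1⊕0⊕0 = 0
s4 (pos 4,5,6,7): 0⊕1⊕0⊕0 = 1
Syndrome s4…s1 = 100 → error at position 4.
Flip position 4: 0110100 → 0111100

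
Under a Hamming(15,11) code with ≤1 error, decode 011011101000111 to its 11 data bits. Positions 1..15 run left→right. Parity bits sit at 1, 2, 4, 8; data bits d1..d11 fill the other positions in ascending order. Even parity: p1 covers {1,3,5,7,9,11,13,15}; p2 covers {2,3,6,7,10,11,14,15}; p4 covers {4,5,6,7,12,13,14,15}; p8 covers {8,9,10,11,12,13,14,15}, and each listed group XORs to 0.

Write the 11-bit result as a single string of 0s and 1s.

11111000111

s1 (pos 1,3,5,7,9,11,13,15): 0⊕1⊕1⊕1⊕1⊕0⊕1⊕1 = 0
s2 (pos 2,3,6,7,10,11,14,15): 1⊕1⊕1⊕1⊕0⊕0⊕1⊕1 = 0
s4 (pos 4,5,6,7,12,13,14,15): 0⊕1⊕1⊕1⊕0⊕1⊕1⊕1 = 0
s8 (pos 8,9,10,11,12,13,14,15): 0⊕1⊕0⊕0⊕0⊕1⊕1⊕1 = 0
Syndrome s8…s1 = 0000 → no error.
Read data bits from positions 3,5,6,7,9,10,11,12,13,14,15: 11111000111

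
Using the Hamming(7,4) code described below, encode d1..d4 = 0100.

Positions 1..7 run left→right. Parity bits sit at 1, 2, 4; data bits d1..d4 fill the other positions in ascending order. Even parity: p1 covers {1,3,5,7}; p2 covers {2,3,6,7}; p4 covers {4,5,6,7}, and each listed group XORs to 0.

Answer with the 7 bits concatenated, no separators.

Place data at non-parity positions: p1 p2 0 p4 1 0 0
p1 (pos 1,3,5,7): XOR of data positions = 0⊕1⊕0 = 1
p2 (pos 2,3,6,7): XOR of data positions = 0⊕0⊕0 = 0
p4 (pos 4,5,6,7): XOR of data positions = 1⊕0⊕0 = 1
Codeword: 1001100

1001100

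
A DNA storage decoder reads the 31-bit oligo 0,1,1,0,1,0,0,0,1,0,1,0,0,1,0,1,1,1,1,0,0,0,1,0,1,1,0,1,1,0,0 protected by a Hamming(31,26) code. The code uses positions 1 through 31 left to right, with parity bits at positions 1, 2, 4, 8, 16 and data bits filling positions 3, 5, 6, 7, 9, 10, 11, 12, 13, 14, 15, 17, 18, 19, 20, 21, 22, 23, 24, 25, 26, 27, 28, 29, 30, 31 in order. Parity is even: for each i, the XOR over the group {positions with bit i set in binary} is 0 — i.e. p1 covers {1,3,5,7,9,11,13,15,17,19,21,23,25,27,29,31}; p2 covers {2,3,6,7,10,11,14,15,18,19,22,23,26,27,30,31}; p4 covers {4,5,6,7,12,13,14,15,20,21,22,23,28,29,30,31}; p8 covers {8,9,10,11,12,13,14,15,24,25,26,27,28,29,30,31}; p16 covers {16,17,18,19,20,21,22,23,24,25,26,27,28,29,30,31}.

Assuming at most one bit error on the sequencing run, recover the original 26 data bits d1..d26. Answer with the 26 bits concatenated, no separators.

s1 (pos 1,3,5,7,9,11,13,15,17,19,21,23,25,27,29,31): 0⊕1⊕1⊕0⊕1⊕1⊕0⊕0⊕1⊕1⊕0⊕1⊕1⊕0⊕1⊕0 = 1
s2 (pos 2,3,6,7,10,11,14,15,18,19,22,23,26,27,30,31): 1⊕1⊕0⊕0⊕0⊕1⊕1⊕0⊕1⊕1⊕0⊕1⊕1⊕0⊕0⊕0 = 0
s4 (pos 4,5,6,7,12,13,14,15,20,21,22,23,28,29,30,31): 0⊕1⊕0⊕0⊕0⊕0⊕1⊕0⊕0⊕0⊕0⊕1⊕1⊕1⊕0⊕0 = 1
s8 (pos 8,9,10,11,12,13,14,15,24,25,26,27,28,29,30,31): 0⊕1⊕0⊕1⊕0⊕0⊕1⊕0⊕0⊕1⊕1⊕0⊕1⊕1⊕0⊕0 = 1
s16 (pos 16,17,18,19,20,21,22,23,24,25,26,27,28,29,30,31): 1⊕1⊕1⊕1⊕0⊕0⊕0⊕1⊕0⊕1⊕1⊕0⊕1⊕1⊕0⊕0 = 1
Syndrome s16…s1 = 11101 → error at position 29.
Flip position 29: 0110100010100101111000101101100 → 0110100010100101111000101101000
Read data bits from positions 3,5,6,7,9,10,11,12,13,14,15,17,18,19,20,21,22,23,24,25,26,27,28,29,30,31: 11001010010111000101101000

11001010010111000101101000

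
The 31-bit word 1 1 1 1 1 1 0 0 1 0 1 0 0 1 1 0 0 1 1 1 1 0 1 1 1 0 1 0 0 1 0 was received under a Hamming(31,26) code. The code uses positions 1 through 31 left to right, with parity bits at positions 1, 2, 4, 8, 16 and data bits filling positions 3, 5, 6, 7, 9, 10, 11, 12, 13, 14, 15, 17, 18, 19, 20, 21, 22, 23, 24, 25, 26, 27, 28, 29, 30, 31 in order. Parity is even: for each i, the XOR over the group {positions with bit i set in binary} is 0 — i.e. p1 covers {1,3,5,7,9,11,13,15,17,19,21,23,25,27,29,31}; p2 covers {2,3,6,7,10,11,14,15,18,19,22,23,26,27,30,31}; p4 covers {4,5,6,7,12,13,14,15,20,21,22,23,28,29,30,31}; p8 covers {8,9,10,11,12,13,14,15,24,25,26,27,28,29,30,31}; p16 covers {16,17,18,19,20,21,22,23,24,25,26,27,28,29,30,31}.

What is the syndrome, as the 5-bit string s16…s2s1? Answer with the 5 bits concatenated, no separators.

10111

s1 (pos 1,3,5,7,9,11,13,15,17,19,21,23,25,27,29,31): 1⊕1⊕1⊕0⊕1⊕1⊕0⊕1⊕0⊕1⊕1⊕1⊕1⊕1⊕0⊕0 = 1
s2 (pos 2,3,6,7,10,11,14,15,18,19,22,23,26,27,30,31): 1⊕1⊕1⊕0⊕0⊕1⊕1⊕1⊕1⊕1⊕0⊕1⊕0⊕1⊕1⊕0 = 1
s4 (pos 4,5,6,7,12,13,14,15,20,21,22,23,28,29,30,31): 1⊕1⊕1⊕0⊕0⊕0⊕1⊕1⊕1⊕1⊕0⊕1⊕0⊕0⊕1⊕0 = 1
s8 (pos 8,9,10,11,12,13,14,15,24,25,26,27,28,29,30,31): 0⊕1⊕0⊕1⊕0⊕0⊕1⊕1⊕1⊕1⊕0⊕1⊕0⊕0⊕1⊕0 = 0
s16 (pos 16,17,18,19,20,21,22,23,24,25,26,27,28,29,30,31): 0⊕0⊕1⊕1⊕1⊕1⊕0⊕1⊕1⊕1⊕0⊕1⊕0⊕0⊕1⊕0 = 1
Syndrome s16…s1 = 10111 → error at position 23.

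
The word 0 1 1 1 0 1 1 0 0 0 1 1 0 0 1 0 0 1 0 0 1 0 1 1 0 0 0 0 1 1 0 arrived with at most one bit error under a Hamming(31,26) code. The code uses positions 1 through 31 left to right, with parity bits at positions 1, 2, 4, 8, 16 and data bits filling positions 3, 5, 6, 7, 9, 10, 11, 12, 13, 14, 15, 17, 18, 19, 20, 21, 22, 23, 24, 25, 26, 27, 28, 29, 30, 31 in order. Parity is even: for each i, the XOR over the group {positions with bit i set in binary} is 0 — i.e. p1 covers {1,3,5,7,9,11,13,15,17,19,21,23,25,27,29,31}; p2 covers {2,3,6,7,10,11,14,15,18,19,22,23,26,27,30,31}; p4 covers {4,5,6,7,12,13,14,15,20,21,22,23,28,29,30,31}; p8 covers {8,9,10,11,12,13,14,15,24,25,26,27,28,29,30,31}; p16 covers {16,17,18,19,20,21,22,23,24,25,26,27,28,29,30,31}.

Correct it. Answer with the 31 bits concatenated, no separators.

s1 (pos 1,3,5,7,9,11,13,15,17,19,21,23,25,27,29,31): 0⊕1⊕0⊕1⊕0⊕1⊕0⊕1⊕0⊕0⊕1⊕1⊕0⊕0⊕1⊕0 = 1
s2 (pos 2,3,6,7,10,11,14,15,18,19,22,23,26,27,30,31): 1⊕1⊕1⊕1⊕0⊕1⊕0⊕1⊕1⊕0⊕0⊕1⊕0⊕0⊕1⊕0 = 1
s4 (pos 4,5,6,7,12,13,14,15,20,21,22,23,28,29,30,31): 1⊕0⊕1⊕1⊕1⊕0⊕0⊕1⊕0⊕1⊕0⊕1⊕0⊕1⊕1⊕0 = 1
s8 (pos 8,9,10,11,12,13,14,15,24,25,26,27,28,29,30,31): 0⊕0⊕0⊕1⊕1⊕0⊕0⊕1⊕1⊕0⊕0⊕0⊕0⊕1⊕1⊕0 = 0
s16 (pos 16,17,18,19,20,21,22,23,24,25,26,27,28,29,30,31): 0⊕0⊕1⊕0⊕0⊕1⊕0⊕1⊕1⊕0⊕0⊕0⊕0⊕1⊕1⊕0 = 0
Syndrome s16…s1 = 00111 → error at position 7.
Flip position 7: 0111011000110010010010110000110 → 0111010000110010010010110000110

0111010000110010010010110000110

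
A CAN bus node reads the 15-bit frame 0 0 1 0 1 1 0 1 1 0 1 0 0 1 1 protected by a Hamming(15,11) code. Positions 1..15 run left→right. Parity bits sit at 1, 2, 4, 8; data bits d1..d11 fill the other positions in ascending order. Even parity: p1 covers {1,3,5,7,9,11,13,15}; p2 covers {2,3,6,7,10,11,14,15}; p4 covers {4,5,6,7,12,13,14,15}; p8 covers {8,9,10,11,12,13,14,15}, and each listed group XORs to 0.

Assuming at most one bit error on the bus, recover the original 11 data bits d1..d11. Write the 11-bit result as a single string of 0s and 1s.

s1 (pos 1,3,5,7,9,11,13,15): 0⊕1⊕1⊕0⊕1⊕1⊕0⊕1 = 1
s2 (pos 2,3,6,7,10,11,14,15): 0⊕1⊕1⊕0⊕0⊕1⊕1⊕1 = 1
s4 (pos 4,5,6,7,12,13,14,15): 0⊕1⊕1⊕0⊕0⊕0⊕1⊕1 = 0
s8 (pos 8,9,10,11,12,13,14,15): 1⊕1⊕0⊕1⊕0⊕0⊕1⊕1 = 1
Syndrome s8…s1 = 1011 → error at position 11.
Flip position 11: 001011011010011 → 001011011000011
Read data bits from positions 3,5,6,7,9,10,11,12,13,14,15: 11101000011

11101000011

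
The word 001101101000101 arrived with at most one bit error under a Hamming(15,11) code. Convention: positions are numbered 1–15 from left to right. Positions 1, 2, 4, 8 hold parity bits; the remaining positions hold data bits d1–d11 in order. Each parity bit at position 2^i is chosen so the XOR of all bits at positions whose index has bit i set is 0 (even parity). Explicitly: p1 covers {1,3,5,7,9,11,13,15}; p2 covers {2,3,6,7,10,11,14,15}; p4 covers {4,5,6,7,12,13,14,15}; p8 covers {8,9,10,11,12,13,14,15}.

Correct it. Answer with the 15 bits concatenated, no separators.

001101101000001

s1 (pos 1,3,5,7,9,11,13,15): 0⊕1⊕0⊕1⊕1⊕0⊕1⊕1 = 1
s2 (pos 2,3,6,7,10,11,14,15): 0⊕1⊕1⊕1⊕0⊕0⊕0⊕1 = 0
s4 (pos 4,5,6,7,12,13,14,15): 1⊕0⊕1⊕1⊕0⊕1⊕0⊕1 = 1
s8 (pos 8,9,10,11,12,13,14,15): 0⊕1⊕0⊕0⊕0⊕1⊕0⊕1 = 1
Syndrome s8…s1 = 1101 → error at position 13.
Flip position 13: 001101101000101 → 001101101000001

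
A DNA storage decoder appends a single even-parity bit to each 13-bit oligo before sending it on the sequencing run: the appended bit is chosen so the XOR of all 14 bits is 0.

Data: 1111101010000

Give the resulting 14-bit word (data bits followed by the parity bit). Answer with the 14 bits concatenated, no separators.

11111010100001

XOR of the 13 data bits: 1⊕1⊕1⊕1⊕1⊕0⊕1⊕0⊕1⊕0⊕0⊕0⊕0 = 1
Parity bit = 1 (so all 14 bits XOR to 0).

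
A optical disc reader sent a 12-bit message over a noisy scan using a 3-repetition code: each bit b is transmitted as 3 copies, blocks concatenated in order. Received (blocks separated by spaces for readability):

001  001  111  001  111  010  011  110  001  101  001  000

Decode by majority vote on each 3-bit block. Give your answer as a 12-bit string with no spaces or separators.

001010110100

Block 1 (001): 1 one → 0
Block 2 (001): 1 one → 0
Block 3 (111): 3 ones → 1
Block 4 (001): 1 one → 0
Block 5 (111): 3 ones → 1
Block 6 (010): 1 one → 0
Block 7 (011): 2 ones → 1
Block 8 (110): 2 ones → 1
Block 9 (001): 1 one → 0
Block 10 (101): 2 ones → 1
Block 11 (001): 1 one → 0
Block 12 (000): 0 ones → 0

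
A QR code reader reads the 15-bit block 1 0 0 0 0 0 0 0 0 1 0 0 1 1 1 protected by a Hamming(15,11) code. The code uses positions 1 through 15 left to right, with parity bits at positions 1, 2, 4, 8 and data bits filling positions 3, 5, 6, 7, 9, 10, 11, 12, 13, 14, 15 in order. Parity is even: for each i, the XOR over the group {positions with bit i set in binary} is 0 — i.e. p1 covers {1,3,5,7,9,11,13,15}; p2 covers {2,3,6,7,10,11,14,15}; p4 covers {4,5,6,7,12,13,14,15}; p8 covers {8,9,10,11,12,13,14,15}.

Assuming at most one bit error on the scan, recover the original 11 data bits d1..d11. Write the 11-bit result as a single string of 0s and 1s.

s1 (pos 1,3,5,7,9,11,13,15): 1⊕0⊕0⊕0⊕0⊕0⊕1⊕1 = 1
s2 (pos 2,3,6,7,10,11,14,15): 0⊕0⊕0⊕0⊕1⊕0⊕1⊕1 = 1
s4 (pos 4,5,6,7,12,13,14,15): 0⊕0⊕0⊕0⊕0⊕1⊕1⊕1 = 1
s8 (pos 8,9,10,11,12,13,14,15): 0⊕0⊕1⊕0⊕0⊕1⊕1⊕1 = 0
Syndrome s8…s1 = 0111 → error at position 7.
Flip position 7: 100000000100111 → 100000100100111
Read data bits from positions 3,5,6,7,9,10,11,12,13,14,15: 00010100111

00010100111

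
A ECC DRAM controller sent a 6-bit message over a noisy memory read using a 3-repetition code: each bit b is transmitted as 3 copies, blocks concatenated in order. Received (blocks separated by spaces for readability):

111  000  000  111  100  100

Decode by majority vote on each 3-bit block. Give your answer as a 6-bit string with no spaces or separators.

100100

Block 1 (111): 3 ones → 1
Block 2 (000): 0 ones → 0
Block 3 (000): 0 ones → 0
Block 4 (111): 3 ones → 1
Block 5 (100): 1 one → 0
Block 6 (100): 1 one → 0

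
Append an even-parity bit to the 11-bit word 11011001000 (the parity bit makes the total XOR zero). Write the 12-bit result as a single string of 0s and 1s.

110110010001

XOR of the 11 data bits: 1⊕1⊕0⊕1⊕1⊕0⊕0⊕1⊕0⊕0⊕0 = 1
Parity bit = 1 (so all 12 bits XOR to 0).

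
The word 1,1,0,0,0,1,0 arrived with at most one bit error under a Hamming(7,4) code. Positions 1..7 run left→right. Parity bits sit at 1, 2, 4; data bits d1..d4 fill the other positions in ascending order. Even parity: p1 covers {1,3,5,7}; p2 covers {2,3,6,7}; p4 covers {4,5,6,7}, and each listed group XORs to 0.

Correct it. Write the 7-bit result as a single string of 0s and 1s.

s1 (pos 1,3,5,7): 1⊕0⊕0⊕0 = 1
s2 (pos 2,3,6,7): 1⊕0⊕1⊕0 = 0
s4 (pos 4,5,6,7): 0⊕0⊕1⊕0 = 1
Syndrome s4…s1 = 101 → error at position 5.
Flip position 5: 1100010 → 1100110

1100110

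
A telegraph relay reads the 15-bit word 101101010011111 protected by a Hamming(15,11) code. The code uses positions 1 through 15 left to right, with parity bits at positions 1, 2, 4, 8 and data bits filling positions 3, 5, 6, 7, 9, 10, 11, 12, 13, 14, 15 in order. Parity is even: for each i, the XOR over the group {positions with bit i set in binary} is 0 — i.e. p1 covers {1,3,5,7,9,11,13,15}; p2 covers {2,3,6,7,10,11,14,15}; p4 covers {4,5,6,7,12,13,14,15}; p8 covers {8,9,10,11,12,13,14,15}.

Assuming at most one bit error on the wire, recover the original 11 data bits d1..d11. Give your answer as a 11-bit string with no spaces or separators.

s1 (pos 1,3,5,7,9,11,13,15): 1⊕1⊕0⊕0⊕0⊕1⊕1⊕1 = 1
s2 (pos 2,3,6,7,10,11,14,15): 0⊕1⊕1⊕0⊕0⊕1⊕1⊕1 = 1
s4 (pos 4,5,6,7,12,13,14,15): 1⊕0⊕1⊕0⊕1⊕1⊕1⊕1 = 0
s8 (pos 8,9,10,11,12,13,14,15): 1⊕0⊕0⊕1⊕1⊕1⊕1⊕1 = 0
Syndrome s8…s1 = 0011 → error at position 3.
Flip position 3: 101101010011111 → 100101010011111
Read data bits from positions 3,5,6,7,9,10,11,12,13,14,15: 00100011111

00100011111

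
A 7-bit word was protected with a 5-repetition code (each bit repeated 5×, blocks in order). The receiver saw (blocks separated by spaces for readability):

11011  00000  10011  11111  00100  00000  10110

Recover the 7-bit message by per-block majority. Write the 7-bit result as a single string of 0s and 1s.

Block 1 (11011): 4 ones → 1
Block 2 (00000): 0 ones → 0
Block 3 (10011): 3 ones → 1
Block 4 (11111): 5 ones → 1
Block 5 (00100): 1 one → 0
Block 6 (00000): 0 ones → 0
Block 7 (10110): 3 ones → 1

1011001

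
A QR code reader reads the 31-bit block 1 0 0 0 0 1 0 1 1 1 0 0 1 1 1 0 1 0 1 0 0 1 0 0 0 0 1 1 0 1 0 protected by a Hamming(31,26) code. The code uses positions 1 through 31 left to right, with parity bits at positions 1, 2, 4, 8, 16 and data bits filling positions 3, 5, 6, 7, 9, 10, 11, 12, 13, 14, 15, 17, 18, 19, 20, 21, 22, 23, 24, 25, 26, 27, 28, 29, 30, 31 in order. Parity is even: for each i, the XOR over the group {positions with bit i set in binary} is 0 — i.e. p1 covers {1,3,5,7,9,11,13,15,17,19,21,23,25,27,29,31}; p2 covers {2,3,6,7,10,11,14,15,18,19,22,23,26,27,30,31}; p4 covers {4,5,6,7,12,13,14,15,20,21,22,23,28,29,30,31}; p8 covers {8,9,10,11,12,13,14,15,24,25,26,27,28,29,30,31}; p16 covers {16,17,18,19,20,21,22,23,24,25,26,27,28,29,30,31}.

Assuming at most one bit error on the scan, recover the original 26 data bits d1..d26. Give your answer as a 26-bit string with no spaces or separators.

00101100011101001000011010

s1 (pos 1,3,5,7,9,11,13,15,17,19,21,23,25,27,29,31): 1⊕0⊕0⊕0⊕1⊕0⊕1⊕1⊕1⊕1⊕0⊕0⊕0⊕1⊕0⊕0 = 1
s2 (pos 2,3,6,7,10,11,14,15,18,19,22,23,26,27,30,31): 0⊕0⊕1⊕0⊕1⊕0⊕1⊕1⊕0⊕1⊕1⊕0⊕0⊕1⊕1⊕0 = 0
s4 (pos 4,5,6,7,12,13,14,15,20,21,22,23,28,29,30,31): 0⊕0⊕1⊕0⊕0⊕1⊕1⊕1⊕0⊕0⊕1⊕0⊕1⊕0⊕1⊕0 = 1
s8 (pos 8,9,10,11,12,13,14,15,24,25,26,27,28,29,30,31): 1⊕1⊕1⊕0⊕0⊕1⊕1⊕1⊕0⊕0⊕0⊕1⊕1⊕0⊕1⊕0 = 1
s16 (pos 16,17,18,19,20,21,22,23,24,25,26,27,28,29,30,31): 0⊕1⊕0⊕1⊕0⊕0⊕1⊕0⊕0⊕0⊕0⊕1⊕1⊕0⊕1⊕0 = 0
Syndrome s16…s1 = 01101 → error at position 13.
Flip position 13: 1000010111001110101001000011010 → 1000010111000110101001000011010
Read data bits from positions 3,5,6,7,9,10,11,12,13,14,15,17,18,19,20,21,22,23,24,25,26,27,28,29,30,31: 00101100011101001000011010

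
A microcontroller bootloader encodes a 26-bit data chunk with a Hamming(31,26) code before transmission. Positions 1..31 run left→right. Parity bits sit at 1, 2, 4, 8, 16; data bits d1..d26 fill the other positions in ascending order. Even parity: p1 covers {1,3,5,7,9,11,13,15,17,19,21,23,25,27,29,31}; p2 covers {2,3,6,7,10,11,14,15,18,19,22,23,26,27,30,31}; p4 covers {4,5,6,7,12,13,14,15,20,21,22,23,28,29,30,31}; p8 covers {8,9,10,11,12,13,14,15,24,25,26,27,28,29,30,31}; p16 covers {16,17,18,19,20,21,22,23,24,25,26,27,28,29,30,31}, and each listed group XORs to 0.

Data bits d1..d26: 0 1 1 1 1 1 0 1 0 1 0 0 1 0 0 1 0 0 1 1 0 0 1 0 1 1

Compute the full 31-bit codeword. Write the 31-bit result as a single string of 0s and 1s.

0101111111010101010010011001011

Place data at non-parity positions: p1 p2 0 p4 1 1 1 p8 1 1 0 1 0 1 0 p16 0 1 0 0 1 0 0 1 1 0 0 1 0 1 1
p1 (pos 1,3,5,7,9,11,13,15,17,19,21,23,25,27,29,31): XOR of data positions = 0⊕1⊕1⊕1⊕0⊕0⊕0⊕0⊕0⊕1⊕0⊕1⊕0⊕0⊕1 = 0
p2 (pos 2,3,6,7,10,11,14,15,18,19,22,23,26,27,30,31): XOR of data positions = 0⊕1⊕1⊕1⊕0⊕1⊕0⊕1⊕0⊕0⊕0⊕0⊕0⊕1⊕1 = 1
p4 (pos 4,5,6,7,12,13,14,15,20,21,22,23,28,29,30,31): XOR of data positions = 1⊕1⊕1⊕1⊕0⊕1⊕0⊕0⊕1⊕0⊕0⊕1⊕0⊕1⊕1 = 1
p8 (pos 8,9,10,11,12,13,14,15,24,25,26,27,28,29,30,31): XOR of data positions = 1⊕1⊕0⊕1⊕0⊕1⊕0⊕1⊕1⊕0⊕0⊕1⊕0⊕1⊕1 = 1
p16 (pos 16,17,18,19,20,21,22,23,24,25,26,27,28,29,30,31): XOR of data positions = 0⊕1⊕0⊕0⊕1⊕0⊕0⊕1⊕1⊕0⊕0⊕1⊕0⊕1⊕1 = 1
Codeword: 0101111111010101010010011001011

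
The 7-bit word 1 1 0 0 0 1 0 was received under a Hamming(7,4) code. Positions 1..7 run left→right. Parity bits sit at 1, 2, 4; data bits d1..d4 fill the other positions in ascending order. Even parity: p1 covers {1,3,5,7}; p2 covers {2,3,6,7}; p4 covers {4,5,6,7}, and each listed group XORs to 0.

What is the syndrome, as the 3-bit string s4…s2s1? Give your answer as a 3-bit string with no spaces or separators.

101

s1 (pos 1,3,5,7): 1⊕0⊕0⊕0 = 1
s2 (pos 2,3,6,7): 1⊕0⊕1⊕0 = 0
s4 (pos 4,5,6,7): 0⊕0⊕1⊕0 = 1
Syndrome s4…s1 = 101 → error at position 5.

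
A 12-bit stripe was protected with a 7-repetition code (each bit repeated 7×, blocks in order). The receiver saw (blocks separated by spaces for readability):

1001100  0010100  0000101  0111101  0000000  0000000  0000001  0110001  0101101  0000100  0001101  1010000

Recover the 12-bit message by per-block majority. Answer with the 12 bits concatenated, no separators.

Block 1 (1001100): 3 ones → 0
Block 2 (0010100): 2 ones → 0
Block 3 (0000101): 2 ones → 0
Block 4 (0111101): 5 ones → 1
Block 5 (0000000): 0 ones → 0
Block 6 (0000000): 0 ones → 0
Block 7 (0000001): 1 one → 0
Block 8 (0110001): 3 ones → 0
Block 9 (0101101): 4 ones → 1
Block 10 (0000100): 1 one → 0
Block 11 (0001101): 3 ones → 0
Block 12 (1010000): 2 ones → 0

000100001000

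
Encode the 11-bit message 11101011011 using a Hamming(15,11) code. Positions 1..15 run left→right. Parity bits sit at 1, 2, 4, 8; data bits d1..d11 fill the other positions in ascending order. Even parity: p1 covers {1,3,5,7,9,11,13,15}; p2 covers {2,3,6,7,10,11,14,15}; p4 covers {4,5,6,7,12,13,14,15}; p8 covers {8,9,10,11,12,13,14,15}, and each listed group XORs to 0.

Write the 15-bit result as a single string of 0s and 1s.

Place data at non-parity positions: p1 p2 1 p4 1 1 0 p8 1 0 1 1 0 1 1
p1 (pos 1,3,5,7,9,11,13,15): XOR of data positions = 1⊕1⊕0⊕1⊕1⊕0⊕1 = 1
p2 (pos 2,3,6,7,10,11,14,15): XOR of data positions = 1⊕1⊕0⊕0⊕1⊕1⊕1 = 1
p4 (pos 4,5,6,7,12,13,14,15): XOR of data positions = 1⊕1⊕0⊕1⊕0⊕1⊕1 = 1
p8 (pos 8,9,10,11,12,13,14,15): XOR of data positions = 1⊕0⊕1⊕1⊕0⊕1⊕1 = 1
Codeword: 111111011011011

111111011011011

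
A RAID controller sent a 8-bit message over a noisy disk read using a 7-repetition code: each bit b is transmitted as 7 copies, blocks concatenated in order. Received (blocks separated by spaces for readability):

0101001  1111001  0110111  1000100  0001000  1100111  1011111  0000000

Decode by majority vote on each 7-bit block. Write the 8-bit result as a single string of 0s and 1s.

Block 1 (0101001): 3 ones → 0
Block 2 (1111001): 5 ones → 1
Block 3 (0110111): 5 ones → 1
Block 4 (1000100): 2 ones → 0
Block 5 (0001000): 1 one → 0
Block 6 (1100111): 5 ones → 1
Block 7 (1011111): 6 ones → 1
Block 8 (0000000): 0 ones → 0

01100110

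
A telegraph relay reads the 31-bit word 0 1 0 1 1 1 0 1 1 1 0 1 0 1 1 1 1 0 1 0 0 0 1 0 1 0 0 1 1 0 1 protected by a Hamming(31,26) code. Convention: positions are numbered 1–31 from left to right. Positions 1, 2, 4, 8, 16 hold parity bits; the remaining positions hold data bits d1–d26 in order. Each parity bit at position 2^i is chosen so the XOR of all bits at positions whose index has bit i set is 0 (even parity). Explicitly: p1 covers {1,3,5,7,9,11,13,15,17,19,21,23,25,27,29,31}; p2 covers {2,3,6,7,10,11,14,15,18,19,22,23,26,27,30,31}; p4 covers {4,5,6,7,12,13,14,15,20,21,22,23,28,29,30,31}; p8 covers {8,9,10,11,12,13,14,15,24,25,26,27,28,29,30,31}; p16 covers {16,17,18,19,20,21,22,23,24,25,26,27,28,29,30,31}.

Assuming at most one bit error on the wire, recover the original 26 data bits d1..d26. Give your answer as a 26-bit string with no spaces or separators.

s1 (pos 1,3,5,7,9,11,13,15,17,19,21,23,25,27,29,31): 0⊕0⊕1⊕0⊕1⊕0⊕0⊕1⊕1⊕1⊕0⊕1⊕1⊕0⊕1⊕1 = 1
s2 (pos 2,3,6,7,10,11,14,15,18,19,22,23,26,27,30,31): 1⊕0⊕1⊕0⊕1⊕0⊕1⊕1⊕0⊕1⊕0⊕1⊕0⊕0⊕0⊕1 = 0
s4 (pos 4,5,6,7,12,13,14,15,20,21,22,23,28,29,30,31): 1⊕1⊕1⊕0⊕1⊕0⊕1⊕1⊕0⊕0⊕0⊕1⊕1⊕1⊕0⊕1 = 0
s8 (pos 8,9,10,11,12,13,14,15,24,25,26,27,28,29,30,31): 1⊕1⊕1⊕0⊕1⊕0⊕1⊕1⊕0⊕1⊕0⊕0⊕1⊕1⊕0⊕1 = 0
s16 (pos 16,17,18,19,20,21,22,23,24,25,26,27,28,29,30,31): 1⊕1⊕0⊕1⊕0⊕0⊕0⊕1⊕0⊕1⊕0⊕0⊕1⊕1⊕0⊕1 = 0
Syndrome s16…s1 = 00001 → error at position 1.
Flip position 1: 0101110111010111101000101001101 → 1101110111010111101000101001101
Read data bits from positions 3,5,6,7,9,10,11,12,13,14,15,17,18,19,20,21,22,23,24,25,26,27,28,29,30,31: 01101101011101000101001101

01101101011101000101001101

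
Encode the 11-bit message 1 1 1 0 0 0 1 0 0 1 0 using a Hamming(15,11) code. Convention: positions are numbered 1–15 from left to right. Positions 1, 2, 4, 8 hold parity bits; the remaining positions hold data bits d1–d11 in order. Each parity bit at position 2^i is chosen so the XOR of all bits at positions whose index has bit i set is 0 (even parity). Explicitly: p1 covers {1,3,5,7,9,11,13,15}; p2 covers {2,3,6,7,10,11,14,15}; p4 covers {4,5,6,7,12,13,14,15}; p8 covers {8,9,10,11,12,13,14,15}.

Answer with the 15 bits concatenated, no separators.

101111000010010

Place data at non-parity positions: p1 p2 1 p4 1 1 0 p8 0 0 1 0 0 1 0
p1 (pos 1,3,5,7,9,11,13,15): XOR of data positions = 1⊕1⊕0⊕0⊕1⊕0⊕0 = 1
p2 (pos 2,3,6,7,10,11,14,15): XOR of data positions = 1⊕1⊕0⊕0⊕1⊕1⊕0 = 0
p4 (pos 4,5,6,7,12,13,14,15): XOR of data positions = 1⊕1⊕0⊕0⊕0⊕1⊕0 = 1
p8 (pos 8,9,10,11,12,13,14,15): XOR of data positions = 0⊕0⊕1⊕0⊕0⊕1⊕0 = 0
Codeword: 101111000010010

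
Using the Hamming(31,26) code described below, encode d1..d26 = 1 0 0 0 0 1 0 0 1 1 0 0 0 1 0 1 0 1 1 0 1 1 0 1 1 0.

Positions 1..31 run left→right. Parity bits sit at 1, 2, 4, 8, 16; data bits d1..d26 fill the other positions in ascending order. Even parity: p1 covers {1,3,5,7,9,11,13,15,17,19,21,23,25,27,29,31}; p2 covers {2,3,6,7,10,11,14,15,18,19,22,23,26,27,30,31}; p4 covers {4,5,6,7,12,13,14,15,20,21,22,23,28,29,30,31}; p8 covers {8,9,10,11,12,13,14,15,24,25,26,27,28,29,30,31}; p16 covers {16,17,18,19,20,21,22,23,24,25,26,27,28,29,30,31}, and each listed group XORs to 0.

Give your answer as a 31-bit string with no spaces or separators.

1010000001001100001010110110110

Place data at non-parity positions: p1 p2 1 p4 0 0 0 p8 0 1 0 0 1 1 0 p16 0 0 1 0 1 0 1 1 0 1 1 0 1 1 0
p1 (pos 1,3,5,7,9,11,13,15,17,19,21,23,25,27,29,31): XOR of data positions = 1⊕0⊕0⊕0⊕0⊕1⊕0⊕0⊕1⊕1⊕1⊕0⊕1⊕1⊕0 = 1
p2 (pos 2,3,6,7,10,11,14,15,18,19,22,23,26,27,30,31): XOR of data positions = 1⊕0⊕0⊕1⊕0⊕1⊕0⊕0⊕1⊕0⊕1⊕1⊕1⊕1⊕0 = 0
p4 (pos 4,5,6,7,12,13,14,15,20,21,22,23,28,29,30,31): XOR of data positions = 0⊕0⊕0⊕0⊕1⊕1⊕0⊕0⊕1⊕0⊕1⊕0⊕1⊕1⊕0 = 0
p8 (pos 8,9,10,11,12,13,14,15,24,25,26,27,28,29,30,31): XOR of data positions = 0⊕1⊕0⊕0⊕1⊕1⊕0⊕1⊕0⊕1⊕1⊕0⊕1⊕1⊕0 = 0
p16 (pos 16,17,18,19,20,21,22,23,24,25,26,27,28,29,30,31): XOR of data positions = 0⊕0⊕1⊕0⊕1⊕0⊕1⊕1⊕0⊕1⊕1⊕0⊕1⊕1⊕0 = 0
Codeword: 1010000001001100001010110110110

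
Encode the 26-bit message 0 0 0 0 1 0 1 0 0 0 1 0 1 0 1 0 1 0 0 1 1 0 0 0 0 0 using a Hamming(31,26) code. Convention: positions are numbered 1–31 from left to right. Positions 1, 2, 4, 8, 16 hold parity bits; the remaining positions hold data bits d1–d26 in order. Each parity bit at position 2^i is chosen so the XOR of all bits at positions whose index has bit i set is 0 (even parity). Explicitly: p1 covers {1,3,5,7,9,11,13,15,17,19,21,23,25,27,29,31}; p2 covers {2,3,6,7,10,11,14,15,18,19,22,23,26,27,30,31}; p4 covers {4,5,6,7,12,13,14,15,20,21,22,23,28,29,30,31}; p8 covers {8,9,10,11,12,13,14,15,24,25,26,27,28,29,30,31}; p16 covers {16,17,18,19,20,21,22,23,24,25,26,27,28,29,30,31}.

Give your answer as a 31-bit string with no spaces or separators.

0101000110100011010101001100000

Place data at non-parity positions: p1 p2 0 p4 0 0 0 p8 1 0 1 0 0 0 1 p16 0 1 0 1 0 1 0 0 1 1 0 0 0 0 0
p1 (pos 1,3,5,7,9,11,13,15,17,19,21,23,25,27,29,31): XOR of data positions = 0⊕0⊕0⊕1⊕1⊕0⊕1⊕0⊕0⊕0⊕0⊕1⊕0⊕0⊕0 = 0
p2 (pos 2,3,6,7,10,11,14,15,18,19,22,23,26,27,30,31): XOR of data positions = 0⊕0⊕0⊕0⊕1⊕0⊕1⊕1⊕0⊕1⊕0⊕1⊕0⊕0⊕0 = 1
p4 (pos 4,5,6,7,12,13,14,15,20,21,22,23,28,29,30,31): XOR of data positions = 0⊕0⊕0⊕0⊕0⊕0⊕1⊕1⊕0⊕1⊕0⊕0⊕0⊕0⊕0 = 1
p8 (pos 8,9,10,11,12,13,14,15,24,25,26,27,28,29,30,31): XOR of data positions = 1⊕0⊕1⊕0⊕0⊕0⊕1⊕0⊕1⊕1⊕0⊕0⊕0⊕0⊕0 = 1
p16 (pos 16,17,18,19,20,21,22,23,24,25,26,27,28,29,30,31): XOR of data positions = 0⊕1⊕0⊕1⊕0⊕1⊕0⊕0⊕1⊕1⊕0⊕0⊕0⊕0⊕0 = 1
Codeword: 0101000110100011010101001100000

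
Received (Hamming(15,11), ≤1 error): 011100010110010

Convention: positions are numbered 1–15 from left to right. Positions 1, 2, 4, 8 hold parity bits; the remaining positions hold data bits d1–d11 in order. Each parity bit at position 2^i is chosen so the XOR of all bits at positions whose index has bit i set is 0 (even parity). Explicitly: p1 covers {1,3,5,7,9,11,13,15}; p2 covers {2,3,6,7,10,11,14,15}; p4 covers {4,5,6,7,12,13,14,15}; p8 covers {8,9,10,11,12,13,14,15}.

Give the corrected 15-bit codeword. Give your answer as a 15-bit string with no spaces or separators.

s1 (pos 1,3,5,7,9,11,13,15): 0⊕1⊕0⊕0⊕0⊕1⊕0⊕0 = 0
s2 (pos 2,3,6,7,10,11,14,15): 1⊕1⊕0⊕0⊕1⊕1⊕1⊕0 = 1
s4 (pos 4,5,6,7,12,13,14,15): 1⊕0⊕0⊕0⊕0⊕0⊕1⊕0 = 0
s8 (pos 8,9,10,11,12,13,14,15): 1⊕0⊕1⊕1⊕0⊕0⊕1⊕0 = 0
Syndrome s8…s1 = 0010 → error at position 2.
Flip position 2: 011100010110010 → 001100010110010

001100010110010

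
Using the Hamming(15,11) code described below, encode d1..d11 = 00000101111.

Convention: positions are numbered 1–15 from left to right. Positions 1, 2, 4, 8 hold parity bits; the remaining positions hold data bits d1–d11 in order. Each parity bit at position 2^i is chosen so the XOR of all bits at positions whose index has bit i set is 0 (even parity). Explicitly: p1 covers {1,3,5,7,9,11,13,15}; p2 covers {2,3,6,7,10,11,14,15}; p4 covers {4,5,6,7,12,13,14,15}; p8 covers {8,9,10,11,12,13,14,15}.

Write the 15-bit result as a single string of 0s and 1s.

Place data at non-parity positions: p1 p2 0 p4 0 0 0 p8 0 1 0 1 1 1 1
p1 (pos 1,3,5,7,9,11,13,15): XOR of data positions = 0⊕0⊕0⊕0⊕0⊕1⊕1 = 0
p2 (pos 2,3,6,7,10,11,14,15): XOR of data positions = 0⊕0⊕0⊕1⊕0⊕1⊕1 = 1
p4 (pos 4,5,6,7,12,13,14,15): XOR of data positions = 0⊕0⊕0⊕1⊕1⊕1⊕1 = 0
p8 (pos 8,9,10,11,12,13,14,15): XOR of data positions = 0⊕1⊕0⊕1⊕1⊕1⊕1 = 1
Codeword: 010000010101111

010000010101111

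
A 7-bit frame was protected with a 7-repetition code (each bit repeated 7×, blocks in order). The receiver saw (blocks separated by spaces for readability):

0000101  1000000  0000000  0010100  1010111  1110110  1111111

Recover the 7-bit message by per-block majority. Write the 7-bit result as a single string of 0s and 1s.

0000111

Block 1 (0000101): 2 ones → 0
Block 2 (1000000): 1 one → 0
Block 3 (0000000): 0 ones → 0
Block 4 (0010100): 2 ones → 0
Block 5 (1010111): 5 ones → 1
Block 6 (1110110): 5 ones → 1
Block 7 (1111111): 7 ones → 1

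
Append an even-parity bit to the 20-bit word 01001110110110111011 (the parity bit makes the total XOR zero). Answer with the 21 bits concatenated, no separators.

XOR of the 20 data bits: 0⊕1⊕0⊕0⊕1⊕1⊕1⊕0⊕1⊕1⊕0⊕1⊕1⊕0⊕1⊕1⊕1⊕0⊕1⊕1 = 1
Parity bit = 1 (so all 21 bits XOR to 0).

010011101101101110111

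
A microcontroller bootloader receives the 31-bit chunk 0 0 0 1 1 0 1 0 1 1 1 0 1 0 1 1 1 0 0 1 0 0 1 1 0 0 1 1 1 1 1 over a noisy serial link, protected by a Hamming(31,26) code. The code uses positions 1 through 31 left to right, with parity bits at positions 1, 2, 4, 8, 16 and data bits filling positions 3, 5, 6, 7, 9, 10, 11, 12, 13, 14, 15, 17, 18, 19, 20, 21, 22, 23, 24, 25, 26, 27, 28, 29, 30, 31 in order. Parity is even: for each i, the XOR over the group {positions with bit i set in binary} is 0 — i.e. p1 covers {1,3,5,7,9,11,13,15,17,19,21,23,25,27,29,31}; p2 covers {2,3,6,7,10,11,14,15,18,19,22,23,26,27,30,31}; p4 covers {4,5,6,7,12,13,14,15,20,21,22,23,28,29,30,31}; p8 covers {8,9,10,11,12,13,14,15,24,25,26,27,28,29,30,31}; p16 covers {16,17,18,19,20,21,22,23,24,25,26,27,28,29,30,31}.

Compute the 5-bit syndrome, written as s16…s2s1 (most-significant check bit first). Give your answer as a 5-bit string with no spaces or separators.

s1 (pos 1,3,5,7,9,11,13,15,17,19,21,23,25,27,29,31): 0⊕0⊕1⊕1⊕1⊕1⊕1⊕1⊕1⊕0⊕0⊕1⊕0⊕1⊕1⊕1 = 1
s2 (pos 2,3,6,7,10,11,14,15,18,19,22,23,26,27,30,31): 0⊕0⊕0⊕1⊕1⊕1⊕0⊕1⊕0⊕0⊕0⊕1⊕0⊕1⊕1⊕1 = 0
s4 (pos 4,5,6,7,12,13,14,15,20,21,22,23,28,29,30,31): 1⊕1⊕0⊕1⊕0⊕1⊕0⊕1⊕1⊕0⊕0⊕1⊕1⊕1⊕1⊕1 = 1
s8 (pos 8,9,10,11,12,13,14,15,24,25,26,27,28,29,30,31): 0⊕1⊕1⊕1⊕0⊕1⊕0⊕1⊕1⊕0⊕0⊕1⊕1⊕1⊕1⊕1 = 1
s16 (pos 16,17,18,19,20,21,22,23,24,25,26,27,28,29,30,31): 1⊕1⊕0⊕0⊕1⊕0⊕0⊕1⊕1⊕0⊕0⊕1⊕1⊕1⊕1⊕1 = 0
Syndrome s16…s1 = 01101 → error at position 13.

01101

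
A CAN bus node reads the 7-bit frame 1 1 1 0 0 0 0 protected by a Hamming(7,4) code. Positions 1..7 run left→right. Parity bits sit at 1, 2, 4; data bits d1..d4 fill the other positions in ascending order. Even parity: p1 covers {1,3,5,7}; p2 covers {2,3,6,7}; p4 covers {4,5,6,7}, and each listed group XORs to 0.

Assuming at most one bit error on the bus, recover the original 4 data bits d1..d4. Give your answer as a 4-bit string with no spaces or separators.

1000

s1 (pos 1,3,5,7): 1⊕1⊕0⊕0 = 0
s2 (pos 2,3,6,7): 1⊕1⊕0⊕0 = 0
s4 (pos 4,5,6,7): 0⊕0⊕0⊕0 = 0
Syndrome s4…s1 = 000 → no error.
Read data bits from positions 3,5,6,7: 1000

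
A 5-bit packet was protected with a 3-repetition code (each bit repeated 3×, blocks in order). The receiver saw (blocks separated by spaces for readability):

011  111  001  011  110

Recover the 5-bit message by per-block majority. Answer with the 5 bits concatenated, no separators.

Block 1 (011): 2 ones → 1
Block 2 (111): 3 ones → 1
Block 3 (001): 1 one → 0
Block 4 (011): 2 ones → 1
Block 5 (110): 2 ones → 1

11011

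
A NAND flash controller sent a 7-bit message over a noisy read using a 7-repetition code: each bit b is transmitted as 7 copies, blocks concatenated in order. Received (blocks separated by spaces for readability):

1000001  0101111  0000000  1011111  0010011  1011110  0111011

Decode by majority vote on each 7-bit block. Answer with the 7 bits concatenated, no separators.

Block 1 (1000001): 2 ones → 0
Block 2 (0101111): 5 ones → 1
Block 3 (0000000): 0 ones → 0
Block 4 (1011111): 6 ones → 1
Block 5 (0010011): 3 ones → 0
Block 6 (1011110): 5 ones → 1
Block 7 (0111011): 5 ones → 1

0101011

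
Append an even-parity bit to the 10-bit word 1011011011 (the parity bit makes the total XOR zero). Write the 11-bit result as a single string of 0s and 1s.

10110110111

XOR of the 10 data bits: 1⊕0⊕1⊕1⊕0⊕1⊕1⊕0⊕1⊕1 = 1
Parity bit = 1 (so all 11 bits XOR to 0).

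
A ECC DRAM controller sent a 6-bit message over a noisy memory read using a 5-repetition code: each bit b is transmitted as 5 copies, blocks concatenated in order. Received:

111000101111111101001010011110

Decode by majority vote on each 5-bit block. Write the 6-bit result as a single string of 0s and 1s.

Block 1 (11100): 3 ones → 1
Block 2 (01011): 3 ones → 1
Block 3 (11111): 5 ones → 1
Block 4 (10100): 2 ones → 0
Block 5 (10100): 2 ones → 0
Block 6 (11110): 4 ones → 1

111001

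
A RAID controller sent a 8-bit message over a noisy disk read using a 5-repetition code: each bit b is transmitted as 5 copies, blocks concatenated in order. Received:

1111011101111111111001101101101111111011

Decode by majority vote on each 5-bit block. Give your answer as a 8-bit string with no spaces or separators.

Block 1 (11110): 4 ones → 1
Block 2 (11101): 4 ones → 1
Block 3 (11111): 5 ones → 1
Block 4 (11110): 4 ones → 1
Block 5 (01101): 3 ones → 1
Block 6 (10110): 3 ones → 1
Block 7 (11111): 5 ones → 1
Block 8 (11011): 4 ones → 1

11111111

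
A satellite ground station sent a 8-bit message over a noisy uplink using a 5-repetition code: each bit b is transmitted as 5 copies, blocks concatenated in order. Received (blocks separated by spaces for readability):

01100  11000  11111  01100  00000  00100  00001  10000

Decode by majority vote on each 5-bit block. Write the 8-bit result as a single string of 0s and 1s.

00100000

Block 1 (01100): 2 ones → 0
Block 2 (11000): 2 ones → 0
Block 3 (11111): 5 ones → 1
Block 4 (01100): 2 ones → 0
Block 5 (00000): 0 ones → 0
Block 6 (00100): 1 one → 0
Block 7 (00001): 1 one → 0
Block 8 (10000): 1 one → 0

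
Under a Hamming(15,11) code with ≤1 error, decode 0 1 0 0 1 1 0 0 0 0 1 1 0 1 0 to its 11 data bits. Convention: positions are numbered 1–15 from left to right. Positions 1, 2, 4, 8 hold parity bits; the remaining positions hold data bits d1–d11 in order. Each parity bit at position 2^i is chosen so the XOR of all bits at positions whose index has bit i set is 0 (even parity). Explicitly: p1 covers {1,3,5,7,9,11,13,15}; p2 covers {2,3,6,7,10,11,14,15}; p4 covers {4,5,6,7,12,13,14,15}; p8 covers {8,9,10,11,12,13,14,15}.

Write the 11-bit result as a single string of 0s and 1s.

01100011010

s1 (pos 1,3,5,7,9,11,13,15): 0⊕0⊕1⊕0⊕0⊕1⊕0⊕0 = 0
s2 (pos 2,3,6,7,10,11,14,15): 1⊕0⊕1⊕0⊕0⊕1⊕1⊕0 = 0
s4 (pos 4,5,6,7,12,13,14,15): 0⊕1⊕1⊕0⊕1⊕0⊕1⊕0 = 0
s8 (pos 8,9,10,11,12,13,14,15): 0⊕0⊕0⊕1⊕1⊕0⊕1⊕0 = 1
Syndrome s8…s1 = 1000 → error at position 8.
Flip position 8: 010011000011010 → 010011010011010
Read data bits from positions 3,5,6,7,9,10,11,12,13,14,15: 01100011010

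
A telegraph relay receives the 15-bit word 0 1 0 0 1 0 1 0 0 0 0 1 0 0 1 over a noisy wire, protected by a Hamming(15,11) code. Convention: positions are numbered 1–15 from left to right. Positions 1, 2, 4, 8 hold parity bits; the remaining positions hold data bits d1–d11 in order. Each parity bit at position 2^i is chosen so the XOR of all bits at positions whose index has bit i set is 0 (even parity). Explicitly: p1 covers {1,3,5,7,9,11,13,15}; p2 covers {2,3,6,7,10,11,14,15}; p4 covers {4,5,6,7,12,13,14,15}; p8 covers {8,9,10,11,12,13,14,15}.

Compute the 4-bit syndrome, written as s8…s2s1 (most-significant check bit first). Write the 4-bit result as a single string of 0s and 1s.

0011

s1 (pos 1,3,5,7,9,11,13,15): 0⊕0⊕1⊕1⊕0⊕0⊕0⊕1 = 1
s2 (pos 2,3,6,7,10,11,14,15): 1⊕0⊕0⊕1⊕0⊕0⊕0⊕1 = 1
s4 (pos 4,5,6,7,12,13,14,15): 0⊕1⊕0⊕1⊕1⊕0⊕0⊕1 = 0
s8 (pos 8,9,10,11,12,13,14,15): 0⊕0⊕0⊕0⊕1⊕0⊕0⊕1 = 0
Syndrome s8…s1 = 0011 → error at position 3.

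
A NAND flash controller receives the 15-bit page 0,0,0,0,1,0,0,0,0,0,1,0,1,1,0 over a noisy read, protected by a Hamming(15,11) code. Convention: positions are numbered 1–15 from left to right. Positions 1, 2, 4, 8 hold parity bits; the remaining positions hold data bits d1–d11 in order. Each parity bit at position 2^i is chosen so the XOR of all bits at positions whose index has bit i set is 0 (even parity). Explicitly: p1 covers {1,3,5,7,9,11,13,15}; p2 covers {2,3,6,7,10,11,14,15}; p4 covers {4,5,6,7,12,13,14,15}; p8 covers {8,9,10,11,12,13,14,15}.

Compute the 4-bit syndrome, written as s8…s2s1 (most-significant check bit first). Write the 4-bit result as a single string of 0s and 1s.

s1 (pos 1,3,5,7,9,11,13,15): 0⊕0⊕1⊕0⊕0⊕1⊕1⊕0 = 1
s2 (pos 2,3,6,7,10,11,14,15): 0⊕0⊕0⊕0⊕0⊕1⊕1⊕0 = 0
s4 (pos 4,5,6,7,12,13,14,15): 0⊕1⊕0⊕0⊕0⊕1⊕1⊕0 = 1
s8 (pos 8,9,10,11,12,13,14,15): 0⊕0⊕0⊕1⊕0⊕1⊕1⊕0 = 1
Syndrome s8…s1 = 1101 → error at position 13.

1101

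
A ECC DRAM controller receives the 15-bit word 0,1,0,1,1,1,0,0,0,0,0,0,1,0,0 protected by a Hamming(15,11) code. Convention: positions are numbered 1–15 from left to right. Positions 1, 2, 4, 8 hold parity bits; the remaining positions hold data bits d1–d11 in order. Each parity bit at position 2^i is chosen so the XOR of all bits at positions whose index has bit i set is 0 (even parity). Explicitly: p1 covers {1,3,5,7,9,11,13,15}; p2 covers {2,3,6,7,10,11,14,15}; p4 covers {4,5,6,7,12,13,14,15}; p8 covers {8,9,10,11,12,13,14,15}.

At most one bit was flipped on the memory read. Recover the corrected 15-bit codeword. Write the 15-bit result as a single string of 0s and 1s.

010111010000100

s1 (pos 1,3,5,7,9,11,13,15): 0⊕0⊕1⊕0⊕0⊕0⊕1⊕0 = 0
s2 (pos 2,3,6,7,10,11,14,15): 1⊕0⊕1⊕0⊕0⊕0⊕0⊕0 = 0
s4 (pos 4,5,6,7,12,13,14,15): 1⊕1⊕1⊕0⊕0⊕1⊕0⊕0 = 0
s8 (pos 8,9,10,11,12,13,14,15): 0⊕0⊕0⊕0⊕0⊕1⊕0⊕0 = 1
Syndrome s8…s1 = 1000 → error at position 8.
Flip position 8: 010111000000100 → 010111010000100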